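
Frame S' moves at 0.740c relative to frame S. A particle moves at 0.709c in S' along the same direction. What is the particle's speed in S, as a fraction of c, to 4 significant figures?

Relativistic velocity addition: u = (u' + v)/(1 + u'v/c²)
= (0.709 + 0.740)/(1 + 0.709×0.740) = 1.449/1.52466 = 0.9504

u ≈ 0.9504c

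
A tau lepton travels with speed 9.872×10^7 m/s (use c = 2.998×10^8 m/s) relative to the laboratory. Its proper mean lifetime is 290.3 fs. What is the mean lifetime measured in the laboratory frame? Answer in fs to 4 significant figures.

β = v/c = 9.872×10^7 / 2.998×10^8 = 0.329286
γ = 1/√(1 − 0.329286²) = 1.05906
Time dilation: Δt = γτ₀ = 1.05906 × 290.3 fs = 307.4 fs

Δt ≈ 307.4 fs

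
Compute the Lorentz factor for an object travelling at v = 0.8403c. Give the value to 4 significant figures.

γ = 1/√(1 − β²) = 1/√(1 − 0.8403²) = 1/√(0.293896) = 1.845

γ ≈ 1.845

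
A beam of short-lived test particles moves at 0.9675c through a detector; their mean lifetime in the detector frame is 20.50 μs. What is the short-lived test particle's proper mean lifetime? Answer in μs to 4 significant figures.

γ = 1/√(1 − 0.9675²) = 3.95459
Proper time: τ₀ = Δt/γ = 20.50/3.95459 = 5.184 μs

τ₀ ≈ 5.184 μs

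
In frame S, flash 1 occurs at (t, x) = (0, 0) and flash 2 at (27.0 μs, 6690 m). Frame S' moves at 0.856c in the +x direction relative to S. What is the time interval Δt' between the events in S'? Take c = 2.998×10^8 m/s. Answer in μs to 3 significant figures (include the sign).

γ = 1/√(1 − 0.856²) = 1.9343
Δt' = γ(Δt − vΔx/c²) = 1.9343 × (27.0 μs − 0.856×6690 m / (2.998×10^8 m/s))
= 1.9343 × (7.8985 μs) = 15.3 μs

Δt' ≈ 15.3 μs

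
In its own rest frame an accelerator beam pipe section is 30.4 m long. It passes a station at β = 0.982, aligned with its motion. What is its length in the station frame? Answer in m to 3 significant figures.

L ≈ 5.74 m

γ = 1/√(1 − 0.982²) = 5.2943
Length contraction: L = L₀/γ = 30.4/5.2943 = 5.74 m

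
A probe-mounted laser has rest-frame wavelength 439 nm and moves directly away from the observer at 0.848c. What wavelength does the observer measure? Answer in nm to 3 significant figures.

λ_obs ≈ 1530 nm

Relativistic Doppler: λ_obs = λ_src √((1+β)/(1−β))
= 439 × √(1.8480/0.15200) = 439 × 3.4868 = 1530 nm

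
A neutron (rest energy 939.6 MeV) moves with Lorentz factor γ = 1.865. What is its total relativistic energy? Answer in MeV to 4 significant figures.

E ≈ 1752 MeV

γ = 1.865 (given)
E = γm₀c² = 1.865 × 939.6 MeV = 1752 MeV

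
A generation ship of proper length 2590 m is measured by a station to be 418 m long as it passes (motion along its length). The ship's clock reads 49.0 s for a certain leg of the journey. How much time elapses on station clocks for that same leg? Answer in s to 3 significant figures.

Δt ≈ 304 s

Length contraction ⇒ γ = L₀/L = 2590/418 = 6.1962
Time dilation: Δt = γτ₀ = 6.1962 × 49.0 s = 304 s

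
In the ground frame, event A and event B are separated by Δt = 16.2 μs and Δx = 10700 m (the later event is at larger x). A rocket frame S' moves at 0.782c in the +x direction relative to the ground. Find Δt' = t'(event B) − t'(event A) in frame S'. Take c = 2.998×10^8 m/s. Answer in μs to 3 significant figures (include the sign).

γ = 1/√(1 − 0.782²) = 1.6044
Δt' = γ(Δt − vΔx/c²) = 1.6044 × (16.2 μs − 0.782×10700 m / (2.998×10^8 m/s))
= 1.6044 × (-11.710 μs) = -18.8 μs

Δt' ≈ -18.8 μs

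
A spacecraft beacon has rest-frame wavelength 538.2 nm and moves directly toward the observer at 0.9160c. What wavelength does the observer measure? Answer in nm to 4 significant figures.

λ_obs ≈ 112.7 nm

Relativistic Doppler: λ_obs = λ_src √((1−β)/(1+β))
= 538.2 × √(0.0840000/1.91600) = 538.2 × 0.209383 = 112.7 nm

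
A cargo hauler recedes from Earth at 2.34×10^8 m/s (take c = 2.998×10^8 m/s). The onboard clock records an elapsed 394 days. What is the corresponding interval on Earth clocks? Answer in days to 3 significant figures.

Δt ≈ 630 days

β = v/c = 2.34×10^8 / 2.998×10^8 = 0.78052
γ = 1/√(1 − 0.78052²) = 1.5997
Time dilation: Δt = γτ₀ = 1.5997 × 394 days = 630 days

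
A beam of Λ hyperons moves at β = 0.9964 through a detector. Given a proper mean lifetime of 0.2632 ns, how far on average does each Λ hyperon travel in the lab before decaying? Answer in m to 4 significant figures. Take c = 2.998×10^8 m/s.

γ = 1/√(1 − 0.9964²) = 11.7957
Dilated lifetime: Δt = γτ₀ = 11.7957 × 0.2632 ns = 3.10464 ns
d = vΔt = 0.9964c × 3.10464 ns = 2.98721×10^8 m/s × 3.10464×10^-9 s = 0.9274 m

d ≈ 0.9274 m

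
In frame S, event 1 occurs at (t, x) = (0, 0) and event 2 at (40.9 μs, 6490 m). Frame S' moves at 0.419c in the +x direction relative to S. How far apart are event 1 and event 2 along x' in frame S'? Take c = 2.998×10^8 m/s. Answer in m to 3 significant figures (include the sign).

Δx' ≈ 1490 m

γ = 1/√(1 − 0.419²) = 1.1013
Δx' = γ(Δx − vΔt) = 1.1013 × (6490 m − 0.419×(2.998×10^8 m/s)×40.9×10^-6 s)
= 1.1013 × (1352.3 m) = 1490 m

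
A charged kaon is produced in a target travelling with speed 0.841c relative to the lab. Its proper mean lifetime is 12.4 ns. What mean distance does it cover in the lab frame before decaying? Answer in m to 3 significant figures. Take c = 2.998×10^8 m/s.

d ≈ 5.78 m

γ = 1/√(1 − 0.841²) = 1.8483
Dilated lifetime: Δt = γτ₀ = 1.8483 × 12.4 ns = 22.919 ns
d = vΔt = 0.841c × 22.919 ns = 2.5213×10^8 m/s × 2.2919×10^-8 s = 5.78 m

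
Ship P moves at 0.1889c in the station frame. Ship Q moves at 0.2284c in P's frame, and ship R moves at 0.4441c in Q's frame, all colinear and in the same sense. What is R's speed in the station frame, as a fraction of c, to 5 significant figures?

u ≈ 0.71680c

Compose boost 2: (0.2284 + 0.1889)/(1 + 0.2284×0.1889) = 0.41730/1.043145 = 0.4000404
Compose boost 3: (0.4441 + 0.4000404)/(1 + 0.4441×0.4000404) = 0.8441404/1.177658 = 0.71680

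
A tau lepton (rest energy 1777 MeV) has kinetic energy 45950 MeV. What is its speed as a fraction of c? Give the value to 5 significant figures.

γ = 1 + K/(m₀c²) = 1 + 45950/1777 = 26.85819
β = √(1 − 1/γ²) = 0.99931

β ≈ 0.99931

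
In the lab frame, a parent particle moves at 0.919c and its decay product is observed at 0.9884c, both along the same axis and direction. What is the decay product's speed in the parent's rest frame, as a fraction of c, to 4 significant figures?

Inverse velocity addition: u' = (u − v)/(1 − uv/c²)
= (0.9884 − 0.919)/(1 − 0.9884×0.919) = 0.06940/0.0916604 = 0.7571

u' ≈ 0.7571c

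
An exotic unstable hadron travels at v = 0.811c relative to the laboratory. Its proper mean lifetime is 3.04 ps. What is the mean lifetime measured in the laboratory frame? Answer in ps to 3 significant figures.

Δt ≈ 5.20 ps

γ = 1/√(1 − 0.811²) = 1.7093
Time dilation: Δt = γτ₀ = 1.7093 × 3.04 ps = 5.20 ps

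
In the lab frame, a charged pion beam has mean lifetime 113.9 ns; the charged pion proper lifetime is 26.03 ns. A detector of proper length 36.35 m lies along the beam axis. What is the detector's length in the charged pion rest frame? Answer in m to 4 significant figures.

Time dilation ⇒ γ = Δt/τ₀ = 113.9/26.03 = 4.37572
Length contraction: L = L₀/γ = 36.35/4.37572 = 8.307 m

L ≈ 8.307 m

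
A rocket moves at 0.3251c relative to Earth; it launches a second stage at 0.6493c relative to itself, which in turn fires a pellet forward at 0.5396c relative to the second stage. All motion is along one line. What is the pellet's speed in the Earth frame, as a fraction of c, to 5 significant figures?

u ≈ 0.93726c

Compose boost 2: (0.6493 + 0.3251)/(1 + 0.6493×0.3251) = 0.97440/1.211087 = 0.8045662
Compose boost 3: (0.5396 + 0.8045662)/(1 + 0.5396×0.8045662) = 1.344166/1.434144 = 0.93726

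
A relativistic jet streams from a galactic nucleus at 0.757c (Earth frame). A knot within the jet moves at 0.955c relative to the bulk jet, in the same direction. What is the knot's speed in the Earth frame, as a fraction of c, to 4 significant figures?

Relativistic velocity addition: u = (u' + v)/(1 + u'v/c²)
= (0.955 + 0.757)/(1 + 0.955×0.757) = 1.712/1.72294 = 0.9937

u ≈ 0.9937c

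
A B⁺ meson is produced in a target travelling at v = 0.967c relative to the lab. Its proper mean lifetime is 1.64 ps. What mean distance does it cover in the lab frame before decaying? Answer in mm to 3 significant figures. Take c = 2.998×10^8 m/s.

d ≈ 1.87 mm

γ = 1/√(1 − 0.967²) = 3.9250
Dilated lifetime: Δt = γτ₀ = 3.9250 × 1.64 ps = 6.4370 ps
d = vΔt = 0.967c × 6.4370 ps = 2.8991×10^8 m/s × 6.4370×10^-12 s = 1.87 mm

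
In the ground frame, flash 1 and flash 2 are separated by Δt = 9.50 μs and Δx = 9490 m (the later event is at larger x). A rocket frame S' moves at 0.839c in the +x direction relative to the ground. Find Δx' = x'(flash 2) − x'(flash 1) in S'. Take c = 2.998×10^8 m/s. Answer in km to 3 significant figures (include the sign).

γ = 1/√(1 − 0.839²) = 1.8378
Δx' = γ(Δx − vΔt) = 1.8378 × (9490 m − 0.839×(2.998×10^8 m/s)×9.50×10^-6 s)
= 1.8378 × (7100.4 m) = 13.0 km

Δx' ≈ 13.0 km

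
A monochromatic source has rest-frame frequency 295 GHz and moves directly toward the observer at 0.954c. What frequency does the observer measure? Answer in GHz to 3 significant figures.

Relativistic Doppler: f_obs = f_src √((1+β)/(1−β))
= 295 × √(1.9540/0.046000) = 295 × 6.5175 = 1920 GHz

f_obs ≈ 1920 GHz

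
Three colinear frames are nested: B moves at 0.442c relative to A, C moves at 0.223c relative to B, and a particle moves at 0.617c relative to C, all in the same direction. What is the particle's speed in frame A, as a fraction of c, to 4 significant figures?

Compose boost 2: (0.223 + 0.442)/(1 + 0.223×0.442) = 0.6650/1.09857 = 0.605335
Compose boost 3: (0.617 + 0.605335)/(1 + 0.617×0.605335) = 1.22233/1.37349 = 0.8899

u ≈ 0.8899c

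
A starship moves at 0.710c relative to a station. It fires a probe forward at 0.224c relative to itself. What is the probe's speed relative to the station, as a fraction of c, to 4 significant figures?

Relativistic velocity addition: u = (u' + v)/(1 + u'v/c²)
= (0.224 + 0.710)/(1 + 0.224×0.710) = 0.9340/1.15904 = 0.8058

u ≈ 0.8058c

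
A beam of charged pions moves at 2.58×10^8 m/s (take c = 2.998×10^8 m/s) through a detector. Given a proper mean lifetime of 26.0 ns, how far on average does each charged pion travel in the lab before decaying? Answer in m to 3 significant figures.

d ≈ 13.2 m

β = v/c = 2.58×10^8 / 2.998×10^8 = 0.86057
γ = 1/√(1 − 0.86057²) = 1.9634
Dilated lifetime: Δt = γτ₀ = 1.9634 × 26.0 ns = 51.048 ns
d = vΔt = 0.86057c × 51.048 ns = 2.5800×10^8 m/s × 5.1048×10^-8 s = 13.2 m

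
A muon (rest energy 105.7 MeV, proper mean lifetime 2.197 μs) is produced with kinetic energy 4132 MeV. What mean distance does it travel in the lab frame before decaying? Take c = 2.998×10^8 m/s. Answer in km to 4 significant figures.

d ≈ 26.40 km

γ = 1 + K/(m₀c²) = 1 + 4132/105.7 = 40.0918
β = √(1 − 1/γ²) = 0.999689
Dilated lifetime: γτ₀ = 40.0918 × 2.197 μs = 88.0816 μs
d = βc·γτ₀ = 0.999689 × (2.998×10^8 m/s) × 8.80816×10^-5 s = 26.40 km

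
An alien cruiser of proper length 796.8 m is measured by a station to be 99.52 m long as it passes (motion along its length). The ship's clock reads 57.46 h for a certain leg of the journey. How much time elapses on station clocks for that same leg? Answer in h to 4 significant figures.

Length contraction ⇒ γ = L₀/L = 796.8/99.52 = 8.00643
Time dilation: Δt = γτ₀ = 8.00643 × 57.46 h = 460.0 h

Δt ≈ 460.0 h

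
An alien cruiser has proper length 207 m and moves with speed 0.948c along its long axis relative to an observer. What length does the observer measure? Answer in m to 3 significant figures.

L ≈ 65.9 m

γ = 1/√(1 − 0.948²) = 3.1420
Length contraction: L = L₀/γ = 207/3.1420 = 65.9 m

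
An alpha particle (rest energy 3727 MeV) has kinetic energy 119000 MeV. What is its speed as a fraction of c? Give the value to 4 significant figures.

β ≈ 0.9995

γ = 1 + K/(m₀c²) = 1 + 119000/3727 = 32.9292
β = √(1 − 1/γ²) = 0.9995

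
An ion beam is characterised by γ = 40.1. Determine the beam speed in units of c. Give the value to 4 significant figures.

β = √(1 − 1/γ²) = √(1 − 1/40.1²) = √(0.999378) = 0.9997

β ≈ 0.9997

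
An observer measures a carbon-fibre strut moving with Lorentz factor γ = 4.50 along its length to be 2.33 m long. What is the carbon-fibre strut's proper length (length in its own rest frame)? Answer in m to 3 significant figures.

γ = 4.50 (given)
L₀ = γL = 4.50 × 2.33 = 10.5 m

L₀ ≈ 10.5 m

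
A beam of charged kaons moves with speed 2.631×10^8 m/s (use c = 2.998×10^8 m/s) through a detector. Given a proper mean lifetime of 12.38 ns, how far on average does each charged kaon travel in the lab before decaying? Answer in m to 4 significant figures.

β = v/c = 2.631×10^8 / 2.998×10^8 = 0.877585
γ = 1/√(1 − 0.877585²) = 2.08585
Dilated lifetime: Δt = γτ₀ = 2.08585 × 12.38 ns = 25.8228 ns
d = vΔt = 0.877585c × 25.8228 ns = 2.63100×10^8 m/s × 2.58228×10^-8 s = 6.794 m

d ≈ 6.794 m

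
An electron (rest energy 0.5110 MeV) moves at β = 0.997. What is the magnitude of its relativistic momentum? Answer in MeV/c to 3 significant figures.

p ≈ 6.58 MeV/c

γ = 1/√(1 − 0.997²) = 12.920
p = γβm₀c = 12.920 × 0.997 × 0.5110 MeV/c = 6.58 MeV/c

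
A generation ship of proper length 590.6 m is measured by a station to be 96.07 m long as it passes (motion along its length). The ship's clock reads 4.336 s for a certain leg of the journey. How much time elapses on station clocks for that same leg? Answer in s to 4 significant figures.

Δt ≈ 26.66 s

Length contraction ⇒ γ = L₀/L = 590.6/96.07 = 6.14760
Time dilation: Δt = γτ₀ = 6.14760 × 4.336 s = 26.66 s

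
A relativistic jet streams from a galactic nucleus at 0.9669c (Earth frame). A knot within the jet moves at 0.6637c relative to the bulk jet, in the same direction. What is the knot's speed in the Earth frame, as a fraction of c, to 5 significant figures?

Relativistic velocity addition: u = (u' + v)/(1 + u'v/c²)
= (0.6637 + 0.9669)/(1 + 0.6637×0.9669) = 1.6306/1.641732 = 0.99322

u ≈ 0.99322c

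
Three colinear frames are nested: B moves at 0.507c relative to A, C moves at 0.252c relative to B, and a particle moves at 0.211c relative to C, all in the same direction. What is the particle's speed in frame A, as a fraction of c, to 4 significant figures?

u ≈ 0.7741c

Compose boost 2: (0.252 + 0.507)/(1 + 0.252×0.507) = 0.7590/1.12776 = 0.673013
Compose boost 3: (0.211 + 0.673013)/(1 + 0.211×0.673013) = 0.884013/1.14201 = 0.7741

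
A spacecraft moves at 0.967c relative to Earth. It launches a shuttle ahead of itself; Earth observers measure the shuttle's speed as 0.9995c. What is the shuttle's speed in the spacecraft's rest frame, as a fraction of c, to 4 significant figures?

u' ≈ 0.9706c

Inverse velocity addition: u' = (u − v)/(1 − uv/c²)
= (0.9995 − 0.967)/(1 − 0.9995×0.967) = 0.03250/0.0334835 = 0.9706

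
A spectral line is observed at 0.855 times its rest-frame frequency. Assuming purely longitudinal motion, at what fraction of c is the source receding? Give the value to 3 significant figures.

β ≈ 0.155

f_obs/f_src = √((1−β)/(1+β)) = 0.855  ⇒  (1−β)/(1+β) = 0.73102
β = |1 − D²|/(1 + D²) = |1 − 0.73102|/(1 + 0.73102) = 0.155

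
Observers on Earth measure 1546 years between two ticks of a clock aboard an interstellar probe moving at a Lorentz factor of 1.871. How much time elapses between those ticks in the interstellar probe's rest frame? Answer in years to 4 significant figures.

γ = 1.871 (given)
Proper time: τ₀ = Δt/γ = 1546/1.871 = 826.3 years

τ₀ ≈ 826.3 years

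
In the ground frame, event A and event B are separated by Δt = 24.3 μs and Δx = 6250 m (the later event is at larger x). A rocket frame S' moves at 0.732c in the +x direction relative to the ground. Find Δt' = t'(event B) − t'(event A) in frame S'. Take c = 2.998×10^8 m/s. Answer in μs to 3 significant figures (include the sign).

γ = 1/√(1 − 0.732²) = 1.4678
Δt' = γ(Δt − vΔx/c²) = 1.4678 × (24.3 μs − 0.732×6250 m / (2.998×10^8 m/s))
= 1.4678 × (9.0398 μs) = 13.3 μs

Δt' ≈ 13.3 μs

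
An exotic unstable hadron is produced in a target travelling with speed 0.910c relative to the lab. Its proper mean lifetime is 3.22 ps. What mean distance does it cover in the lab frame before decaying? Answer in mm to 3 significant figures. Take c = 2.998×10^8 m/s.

γ = 1/√(1 − 0.910²) = 2.4119
Dilated lifetime: Δt = γτ₀ = 2.4119 × 3.22 ps = 7.7664 ps
d = vΔt = 0.910c × 7.7664 ps = 2.7282×10^8 m/s × 7.7664×10^-12 s = 2.12 mm

d ≈ 2.12 mm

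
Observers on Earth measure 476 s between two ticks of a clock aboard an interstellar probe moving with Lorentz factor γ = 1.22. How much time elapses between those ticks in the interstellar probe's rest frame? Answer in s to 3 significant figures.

τ₀ ≈ 390 s

γ = 1.22 (given)
Proper time: τ₀ = Δt/γ = 476/1.22 = 390 s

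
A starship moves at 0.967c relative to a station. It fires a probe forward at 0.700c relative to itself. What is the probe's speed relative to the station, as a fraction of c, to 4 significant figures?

Relativistic velocity addition: u = (u' + v)/(1 + u'v/c²)
= (0.700 + 0.967)/(1 + 0.700×0.967) = 1.667/1.67690 = 0.9941

u ≈ 0.9941c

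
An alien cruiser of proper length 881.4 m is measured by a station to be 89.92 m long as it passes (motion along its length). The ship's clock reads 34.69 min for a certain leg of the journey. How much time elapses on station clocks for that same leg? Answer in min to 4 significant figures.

Length contraction ⇒ γ = L₀/L = 881.4/89.92 = 9.80205
Time dilation: Δt = γτ₀ = 9.80205 × 34.69 min = 340.0 min

Δt ≈ 340.0 min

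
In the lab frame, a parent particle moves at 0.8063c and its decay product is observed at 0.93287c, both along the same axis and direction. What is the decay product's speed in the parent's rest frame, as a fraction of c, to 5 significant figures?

u' ≈ 0.51072c

Inverse velocity addition: u' = (u − v)/(1 − uv/c²)
= (0.93287 − 0.8063)/(1 − 0.93287×0.8063) = 0.12657/0.2478269 = 0.51072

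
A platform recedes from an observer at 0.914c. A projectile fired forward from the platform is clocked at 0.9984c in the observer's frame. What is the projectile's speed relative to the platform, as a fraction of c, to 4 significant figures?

u' ≈ 0.9650c

Inverse velocity addition: u' = (u − v)/(1 − uv/c²)
= (0.9984 − 0.914)/(1 − 0.9984×0.914) = 0.08440/0.0874624 = 0.9650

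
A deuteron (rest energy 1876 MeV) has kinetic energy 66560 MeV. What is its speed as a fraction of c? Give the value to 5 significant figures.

γ = 1 + K/(m₀c²) = 1 + 66560/1876 = 36.47974
β = √(1 − 1/γ²) = 0.99962

β ≈ 0.99962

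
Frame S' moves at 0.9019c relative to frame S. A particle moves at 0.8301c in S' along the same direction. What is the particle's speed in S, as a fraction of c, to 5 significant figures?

Relativistic velocity addition: u = (u' + v)/(1 + u'v/c²)
= (0.8301 + 0.9019)/(1 + 0.8301×0.9019) = 1.7320/1.748667 = 0.99047

u ≈ 0.99047c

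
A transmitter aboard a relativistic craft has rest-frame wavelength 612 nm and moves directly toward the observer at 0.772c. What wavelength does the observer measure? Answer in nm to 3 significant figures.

λ_obs ≈ 220 nm

Relativistic Doppler: λ_obs = λ_src √((1−β)/(1+β))
= 612 × √(0.22800/1.7720) = 612 × 0.35870 = 220 nm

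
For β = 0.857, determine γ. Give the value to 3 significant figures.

γ = 1/√(1 − β²) = 1/√(1 − 0.857²) = 1/√(0.26555) = 1.94

γ ≈ 1.94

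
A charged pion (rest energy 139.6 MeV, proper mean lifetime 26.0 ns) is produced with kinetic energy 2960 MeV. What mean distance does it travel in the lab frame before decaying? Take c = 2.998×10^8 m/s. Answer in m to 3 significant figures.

γ = 1 + K/(m₀c²) = 1 + 2960/139.6 = 22.203
β = √(1 − 1/γ²) = 0.99899
Dilated lifetime: γτ₀ = 22.203 × 26.0 ns = 577.29 ns
d = βc·γτ₀ = 0.99899 × (2.998×10^8 m/s) × 5.7729×10^-7 s = 173 m

d ≈ 173 m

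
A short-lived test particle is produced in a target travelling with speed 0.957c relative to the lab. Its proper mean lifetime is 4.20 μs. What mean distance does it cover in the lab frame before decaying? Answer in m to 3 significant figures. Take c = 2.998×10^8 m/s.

d ≈ 4150 m

γ = 1/√(1 − 0.957²) = 3.4472
Dilated lifetime: Δt = γτ₀ = 3.4472 × 4.20 μs = 14.478 μs
d = vΔt = 0.957c × 14.478 μs = 2.8691×10^8 m/s × 1.4478×10^-5 s = 4150 m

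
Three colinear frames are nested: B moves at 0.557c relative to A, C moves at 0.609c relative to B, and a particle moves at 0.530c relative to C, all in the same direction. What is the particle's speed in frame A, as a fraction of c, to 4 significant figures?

Compose boost 2: (0.609 + 0.557)/(1 + 0.609×0.557) = 1.166/1.33921 = 0.870661
Compose boost 3: (0.530 + 0.870661)/(1 + 0.530×0.870661) = 1.40066/1.46145 = 0.9584

u ≈ 0.9584c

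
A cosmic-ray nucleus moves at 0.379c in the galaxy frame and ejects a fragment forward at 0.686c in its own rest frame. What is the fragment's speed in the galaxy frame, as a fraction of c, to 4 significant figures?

Compose boost 2: (0.686 + 0.379)/(1 + 0.686×0.379) = 1.065/1.25999 = 0.8452

u ≈ 0.8452c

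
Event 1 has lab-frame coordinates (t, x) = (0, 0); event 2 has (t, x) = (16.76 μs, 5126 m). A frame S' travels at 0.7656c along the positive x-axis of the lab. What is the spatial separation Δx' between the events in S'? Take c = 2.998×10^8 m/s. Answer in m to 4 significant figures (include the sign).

Δx' ≈ 1988 m

γ = 1/√(1 − 0.7656²) = 1.55444
Δx' = γ(Δx − vΔt) = 1.55444 × (5126 m − 0.7656×(2.998×10^8 m/s)×16.76×10^-6 s)
= 1.55444 × (1279.13 m) = 1988 m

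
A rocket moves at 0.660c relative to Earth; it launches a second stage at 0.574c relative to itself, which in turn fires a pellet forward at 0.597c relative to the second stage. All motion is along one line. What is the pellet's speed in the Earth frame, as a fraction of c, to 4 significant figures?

Compose boost 2: (0.574 + 0.660)/(1 + 0.574×0.660) = 1.234/1.37884 = 0.894955
Compose boost 3: (0.597 + 0.894955)/(1 + 0.597×0.894955) = 1.49196/1.53429 = 0.9724

u ≈ 0.9724c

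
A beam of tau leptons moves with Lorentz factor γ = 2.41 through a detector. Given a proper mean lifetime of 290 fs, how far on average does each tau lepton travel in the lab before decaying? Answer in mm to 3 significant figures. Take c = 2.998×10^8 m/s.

d ≈ 0.191 mm

β = √(1 − 1/γ²) = √(1 − 1/2.41²) = 0.90985
Dilated lifetime: Δt = γτ₀ = 2.41 × 290 fs = 698.90 fs
d = vΔt = 0.90985c × 698.90 fs = 2.7277×10^8 m/s × 6.9890×10^-13 s = 0.191 mm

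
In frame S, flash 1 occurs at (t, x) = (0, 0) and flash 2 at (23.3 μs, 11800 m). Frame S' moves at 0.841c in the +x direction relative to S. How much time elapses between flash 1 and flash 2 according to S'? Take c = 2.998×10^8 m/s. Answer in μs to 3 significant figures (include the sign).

γ = 1/√(1 − 0.841²) = 1.8483
Δt' = γ(Δt − vΔx/c²) = 1.8483 × (23.3 μs − 0.841×11800 m / (2.998×10^8 m/s))
= 1.8483 × (-9.8014 μs) = -18.1 μs

Δt' ≈ -18.1 μs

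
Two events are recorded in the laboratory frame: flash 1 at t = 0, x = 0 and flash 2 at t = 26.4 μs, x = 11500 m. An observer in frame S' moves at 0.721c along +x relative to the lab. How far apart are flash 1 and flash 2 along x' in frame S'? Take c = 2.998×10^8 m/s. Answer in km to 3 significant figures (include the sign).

Δx' ≈ 8.36 km

γ = 1/√(1 − 0.721²) = 1.4431
Δx' = γ(Δx − vΔt) = 1.4431 × (11500 m − 0.721×(2.998×10^8 m/s)×26.4×10^-6 s)
= 1.4431 × (5793.5 m) = 8.36 km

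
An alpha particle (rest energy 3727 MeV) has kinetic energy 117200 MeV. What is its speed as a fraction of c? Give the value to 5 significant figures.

β ≈ 0.99952

γ = 1 + K/(m₀c²) = 1 + 117200/3727 = 32.44620
β = √(1 − 1/γ²) = 0.99952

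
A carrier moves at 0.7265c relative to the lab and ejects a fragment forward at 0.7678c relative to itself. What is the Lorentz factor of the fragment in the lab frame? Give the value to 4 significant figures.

γ ≈ 3.538

u_lab = (0.7678 + 0.7265)/(1 + 0.7678×0.7265) = 1.4943/1.557807 = 0.9592333
γ = 1/√(1 − 0.9592333²) = 3.538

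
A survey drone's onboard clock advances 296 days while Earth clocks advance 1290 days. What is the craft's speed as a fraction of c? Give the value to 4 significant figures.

γ = Δt/τ₀ = 1290/296 = 4.35811
β = √(1 − 1/γ²) = √(1 − 1/4.35811²) = 0.9733

β ≈ 0.9733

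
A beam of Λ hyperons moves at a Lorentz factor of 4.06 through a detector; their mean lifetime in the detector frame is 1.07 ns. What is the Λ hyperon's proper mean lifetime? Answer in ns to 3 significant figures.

τ₀ ≈ 0.264 ns

γ = 4.06 (given)
Proper time: τ₀ = Δt/γ = 1.07/4.06 = 0.264 ns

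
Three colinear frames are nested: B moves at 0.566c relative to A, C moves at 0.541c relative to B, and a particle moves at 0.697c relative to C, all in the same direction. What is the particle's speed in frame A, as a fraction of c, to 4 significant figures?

Compose boost 2: (0.541 + 0.566)/(1 + 0.541×0.566) = 1.107/1.30621 = 0.847493
Compose boost 3: (0.697 + 0.847493)/(1 + 0.697×0.847493) = 1.54449/1.59070 = 0.9710

u ≈ 0.9710c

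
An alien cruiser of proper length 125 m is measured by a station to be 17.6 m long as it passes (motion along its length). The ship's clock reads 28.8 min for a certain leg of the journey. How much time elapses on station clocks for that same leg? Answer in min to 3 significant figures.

Length contraction ⇒ γ = L₀/L = 125/17.6 = 7.1023
Time dilation: Δt = γτ₀ = 7.1023 × 28.8 min = 205 min

Δt ≈ 205 min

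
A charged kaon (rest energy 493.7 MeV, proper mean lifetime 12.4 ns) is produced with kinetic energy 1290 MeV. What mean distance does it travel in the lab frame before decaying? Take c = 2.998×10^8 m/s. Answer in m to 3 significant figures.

d ≈ 12.9 m

γ = 1 + K/(m₀c²) = 1 + 1290/493.7 = 3.6129
β = √(1 − 1/γ²) = 0.96093
Dilated lifetime: γτ₀ = 3.6129 × 12.4 ns = 44.800 ns
d = βc·γτ₀ = 0.96093 × (2.998×10^8 m/s) × 4.4800×10^-8 s = 12.9 m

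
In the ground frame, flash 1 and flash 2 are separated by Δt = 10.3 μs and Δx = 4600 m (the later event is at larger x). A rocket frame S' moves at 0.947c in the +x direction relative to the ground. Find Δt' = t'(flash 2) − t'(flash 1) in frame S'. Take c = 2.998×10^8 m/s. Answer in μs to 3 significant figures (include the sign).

γ = 1/√(1 − 0.947²) = 3.1130
Δt' = γ(Δt − vΔx/c²) = 3.1130 × (10.3 μs − 0.947×4600 m / (2.998×10^8 m/s))
= 3.1130 × (-4.2304 μs) = -13.2 μs

Δt' ≈ -13.2 μs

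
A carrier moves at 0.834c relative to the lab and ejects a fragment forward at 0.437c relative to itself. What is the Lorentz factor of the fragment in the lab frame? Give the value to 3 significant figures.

u_lab = (0.437 + 0.834)/(1 + 0.437×0.834) = 1.271/1.36446 = 0.931505
γ = 1/√(1 − 0.931505²) = 2.75

γ ≈ 2.75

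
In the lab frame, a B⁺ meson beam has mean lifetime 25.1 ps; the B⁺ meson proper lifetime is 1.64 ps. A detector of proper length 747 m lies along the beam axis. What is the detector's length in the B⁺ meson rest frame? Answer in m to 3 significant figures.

Time dilation ⇒ γ = Δt/τ₀ = 25.1/1.64 = 15.305
Length contraction: L = L₀/γ = 747/15.305 = 48.8 m

L ≈ 48.8 m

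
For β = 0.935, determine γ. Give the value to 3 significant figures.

γ ≈ 2.82

γ = 1/√(1 − β²) = 1/√(1 − 0.935²) = 1/√(0.12577) = 2.82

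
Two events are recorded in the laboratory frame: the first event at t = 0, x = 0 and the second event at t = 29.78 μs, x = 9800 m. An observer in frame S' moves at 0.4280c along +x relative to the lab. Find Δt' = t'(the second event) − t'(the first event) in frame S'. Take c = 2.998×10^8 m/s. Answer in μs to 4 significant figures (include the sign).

Δt' ≈ 17.47 μs

γ = 1/√(1 − 0.4280²) = 1.10647
Δt' = γ(Δt − vΔx/c²) = 1.10647 × (29.78 μs − 0.4280×9800 m / (2.998×10^8 m/s))
= 1.10647 × (15.7893 μs) = 17.47 μs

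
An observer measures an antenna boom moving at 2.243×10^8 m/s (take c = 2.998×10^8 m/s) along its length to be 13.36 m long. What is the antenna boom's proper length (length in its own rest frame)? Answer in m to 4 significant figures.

β = v/c = 2.243×10^8 / 2.998×10^8 = 0.748165
γ = 1/√(1 − 0.748165²) = 1.50713
L₀ = γL = 1.50713 × 13.36 = 20.14 m

L₀ ≈ 20.14 m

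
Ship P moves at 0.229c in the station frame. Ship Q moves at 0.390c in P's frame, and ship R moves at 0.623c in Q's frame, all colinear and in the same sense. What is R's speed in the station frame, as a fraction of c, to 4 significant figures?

Compose boost 2: (0.390 + 0.229)/(1 + 0.390×0.229) = 0.6190/1.08931 = 0.568250
Compose boost 3: (0.623 + 0.568250)/(1 + 0.623×0.568250) = 1.19125/1.35402 = 0.8798

u ≈ 0.8798c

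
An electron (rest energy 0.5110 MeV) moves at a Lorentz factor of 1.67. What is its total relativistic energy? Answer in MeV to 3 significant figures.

γ = 1.67 (given)
E = γm₀c² = 1.67 × 0.5110 MeV = 0.853 MeV

E ≈ 0.853 MeV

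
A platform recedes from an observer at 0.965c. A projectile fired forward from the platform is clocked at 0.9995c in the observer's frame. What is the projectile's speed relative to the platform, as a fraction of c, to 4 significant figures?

u' ≈ 0.9723c

Inverse velocity addition: u' = (u − v)/(1 − uv/c²)
= (0.9995 − 0.965)/(1 − 0.9995×0.965) = 0.03450/0.0354825 = 0.9723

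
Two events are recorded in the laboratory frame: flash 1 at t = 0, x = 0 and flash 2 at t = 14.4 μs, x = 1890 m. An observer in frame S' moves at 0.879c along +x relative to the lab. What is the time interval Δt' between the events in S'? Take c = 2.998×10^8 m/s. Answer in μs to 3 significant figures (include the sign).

γ = 1/√(1 − 0.879²) = 2.0972
Δt' = γ(Δt − vΔx/c²) = 2.0972 × (14.4 μs − 0.879×1890 m / (2.998×10^8 m/s))
= 2.0972 × (8.8586 μs) = 18.6 μs

Δt' ≈ 18.6 μs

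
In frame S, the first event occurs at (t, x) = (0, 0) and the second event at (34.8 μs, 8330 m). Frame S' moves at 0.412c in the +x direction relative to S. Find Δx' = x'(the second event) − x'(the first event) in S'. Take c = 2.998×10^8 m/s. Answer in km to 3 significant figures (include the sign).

γ = 1/√(1 − 0.412²) = 1.0975
Δx' = γ(Δx − vΔt) = 1.0975 × (8330 m − 0.412×(2.998×10^8 m/s)×34.8×10^-6 s)
= 1.0975 × (4031.6 m) = 4.42 km

Δx' ≈ 4.42 km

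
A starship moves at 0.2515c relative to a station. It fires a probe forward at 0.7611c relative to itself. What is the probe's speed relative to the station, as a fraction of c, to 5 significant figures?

u ≈ 0.84991c

Relativistic velocity addition: u = (u' + v)/(1 + u'v/c²)
= (0.7611 + 0.2515)/(1 + 0.7611×0.2515) = 1.0126/1.191417 = 0.84991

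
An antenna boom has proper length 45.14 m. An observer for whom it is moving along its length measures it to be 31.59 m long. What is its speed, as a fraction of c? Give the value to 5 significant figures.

β ≈ 0.71432

γ = L₀/L = 45.14/31.59 = 1.428933
β = √(1 − 1/γ²) = 0.71432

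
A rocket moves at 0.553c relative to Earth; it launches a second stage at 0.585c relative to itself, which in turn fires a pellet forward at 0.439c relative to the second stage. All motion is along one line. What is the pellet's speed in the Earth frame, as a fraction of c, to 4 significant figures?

Compose boost 2: (0.585 + 0.553)/(1 + 0.585×0.553) = 1.138/1.32350 = 0.859838
Compose boost 3: (0.439 + 0.859838)/(1 + 0.439×0.859838) = 1.29884/1.37747 = 0.9429

u ≈ 0.9429c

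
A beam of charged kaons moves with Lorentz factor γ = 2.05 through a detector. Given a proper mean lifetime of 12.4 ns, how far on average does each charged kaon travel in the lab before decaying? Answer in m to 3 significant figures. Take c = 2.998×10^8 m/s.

d ≈ 6.65 m

β = √(1 − 1/γ²) = √(1 − 1/2.05²) = 0.87295
Dilated lifetime: Δt = γτ₀ = 2.05 × 12.4 ns = 25.420 ns
d = vΔt = 0.87295c × 25.420 ns = 2.6171×10^8 m/s × 2.5420×10^-8 s = 6.65 m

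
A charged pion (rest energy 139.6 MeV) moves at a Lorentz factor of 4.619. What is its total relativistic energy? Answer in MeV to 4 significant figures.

γ = 4.619 (given)
E = γm₀c² = 4.619 × 139.6 MeV = 644.8 MeV

E ≈ 644.8 MeV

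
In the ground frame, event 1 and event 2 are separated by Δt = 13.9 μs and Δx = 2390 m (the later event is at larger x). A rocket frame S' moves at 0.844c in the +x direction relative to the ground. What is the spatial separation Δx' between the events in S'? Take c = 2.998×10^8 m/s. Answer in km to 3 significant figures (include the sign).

Δx' ≈ -2.10 km

γ = 1/√(1 − 0.844²) = 1.8645
Δx' = γ(Δx − vΔt) = 1.8645 × (2390 m − 0.844×(2.998×10^8 m/s)×13.9×10^-6 s)
= 1.8645 × (-1127.1 m) = -2.10 km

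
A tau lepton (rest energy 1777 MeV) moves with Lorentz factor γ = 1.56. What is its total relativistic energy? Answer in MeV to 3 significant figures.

E ≈ 2770 MeV

γ = 1.56 (given)
E = γm₀c² = 1.56 × 1777 MeV = 2770 MeV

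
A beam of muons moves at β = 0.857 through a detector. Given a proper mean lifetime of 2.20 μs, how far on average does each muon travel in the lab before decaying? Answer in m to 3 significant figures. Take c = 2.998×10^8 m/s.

d ≈ 1100 m

γ = 1/√(1 − 0.857²) = 1.9406
Dilated lifetime: Δt = γτ₀ = 1.9406 × 2.20 μs = 4.2692 μs
d = vΔt = 0.857c × 4.2692 μs = 2.5693×10^8 m/s × 4.2692×10^-6 s = 1100 m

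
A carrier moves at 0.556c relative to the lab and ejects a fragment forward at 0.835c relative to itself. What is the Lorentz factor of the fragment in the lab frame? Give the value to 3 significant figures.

γ ≈ 3.20

u_lab = (0.835 + 0.556)/(1 + 0.835×0.556) = 1.391/1.46426 = 0.949968
γ = 1/√(1 − 0.949968²) = 3.20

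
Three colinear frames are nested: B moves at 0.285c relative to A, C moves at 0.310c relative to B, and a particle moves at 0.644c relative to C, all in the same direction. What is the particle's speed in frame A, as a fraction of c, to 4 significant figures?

u ≈ 0.8806c

Compose boost 2: (0.310 + 0.285)/(1 + 0.310×0.285) = 0.5950/1.08835 = 0.546699
Compose boost 3: (0.644 + 0.546699)/(1 + 0.644×0.546699) = 1.19070/1.35207 = 0.8806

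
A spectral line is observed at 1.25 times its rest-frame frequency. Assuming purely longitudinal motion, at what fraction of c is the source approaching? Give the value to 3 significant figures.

β ≈ 0.220

f_obs/f_src = √((1+β)/(1−β)) = 1.25  ⇒  (1+β)/(1−β) = 1.5625
β = |1 − D²|/(1 + D²) = |1 − 1.5625|/(1 + 1.5625) = 0.220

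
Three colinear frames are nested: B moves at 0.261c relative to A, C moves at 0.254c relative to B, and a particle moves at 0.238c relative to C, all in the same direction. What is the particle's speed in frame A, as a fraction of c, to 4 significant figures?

Compose boost 2: (0.254 + 0.261)/(1 + 0.254×0.261) = 0.5150/1.06629 = 0.482981
Compose boost 3: (0.238 + 0.482981)/(1 + 0.238×0.482981) = 0.720981/1.11495 = 0.6466

u ≈ 0.6466c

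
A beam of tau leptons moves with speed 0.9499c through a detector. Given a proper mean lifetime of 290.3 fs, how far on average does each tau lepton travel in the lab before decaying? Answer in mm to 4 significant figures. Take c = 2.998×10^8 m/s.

d ≈ 0.2645 mm

γ = 1/√(1 − 0.9499²) = 3.19945
Dilated lifetime: Δt = γτ₀ = 3.19945 × 290.3 fs = 928.800 fs
d = vΔt = 0.9499c × 928.800 fs = 2.84780×10^8 m/s × 9.28800×10^-13 s = 0.2645 mm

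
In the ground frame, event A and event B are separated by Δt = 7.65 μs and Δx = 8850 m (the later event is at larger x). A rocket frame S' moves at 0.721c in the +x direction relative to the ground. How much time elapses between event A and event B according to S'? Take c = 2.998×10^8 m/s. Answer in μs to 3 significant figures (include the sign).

Δt' ≈ -19.7 μs

γ = 1/√(1 − 0.721²) = 1.4431
Δt' = γ(Δt − vΔx/c²) = 1.4431 × (7.65 μs − 0.721×8850 m / (2.998×10^8 m/s))
= 1.4431 × (-13.634 μs) = -19.7 μs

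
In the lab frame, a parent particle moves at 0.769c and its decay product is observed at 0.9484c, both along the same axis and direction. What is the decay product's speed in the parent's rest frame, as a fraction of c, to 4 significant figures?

u' ≈ 0.6628c

Inverse velocity addition: u' = (u − v)/(1 − uv/c²)
= (0.9484 − 0.769)/(1 − 0.9484×0.769) = 0.1794/0.270680 = 0.6628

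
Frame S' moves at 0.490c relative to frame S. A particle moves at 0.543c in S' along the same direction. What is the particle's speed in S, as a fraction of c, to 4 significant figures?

u ≈ 0.8159c

Relativistic velocity addition: u = (u' + v)/(1 + u'v/c²)
= (0.543 + 0.490)/(1 + 0.543×0.490) = 1.033/1.26607 = 0.8159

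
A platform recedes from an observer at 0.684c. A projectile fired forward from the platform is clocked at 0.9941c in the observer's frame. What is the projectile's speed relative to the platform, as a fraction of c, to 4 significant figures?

u' ≈ 0.9690c

Inverse velocity addition: u' = (u − v)/(1 − uv/c²)
= (0.9941 − 0.684)/(1 − 0.9941×0.684) = 0.3101/0.320036 = 0.9690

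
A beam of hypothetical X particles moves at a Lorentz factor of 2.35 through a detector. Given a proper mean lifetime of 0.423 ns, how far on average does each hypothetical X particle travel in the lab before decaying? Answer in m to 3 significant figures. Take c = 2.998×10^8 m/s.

d ≈ 0.270 m

β = √(1 − 1/γ²) = √(1 − 1/2.35²) = 0.90494
Dilated lifetime: Δt = γτ₀ = 2.35 × 0.423 ns = 0.99405 ns
d = vΔt = 0.90494c × 0.99405 ns = 2.7130×10^8 m/s × 9.9405×10^-10 s = 0.270 m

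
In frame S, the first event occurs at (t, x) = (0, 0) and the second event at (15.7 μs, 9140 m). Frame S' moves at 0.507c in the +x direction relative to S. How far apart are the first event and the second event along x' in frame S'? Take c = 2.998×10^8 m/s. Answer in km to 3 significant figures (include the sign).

γ = 1/√(1 − 0.507²) = 1.1602
Δx' = γ(Δx − vΔt) = 1.1602 × (9140 m − 0.507×(2.998×10^8 m/s)×15.7×10^-6 s)
= 1.1602 × (6753.6 m) = 7.84 km

Δx' ≈ 7.84 km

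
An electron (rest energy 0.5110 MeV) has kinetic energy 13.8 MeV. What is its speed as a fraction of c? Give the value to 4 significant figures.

γ = 1 + K/(m₀c²) = 1 + 13.8/0.5110 = 28.0059
β = √(1 − 1/γ²) = 0.9994

β ≈ 0.9994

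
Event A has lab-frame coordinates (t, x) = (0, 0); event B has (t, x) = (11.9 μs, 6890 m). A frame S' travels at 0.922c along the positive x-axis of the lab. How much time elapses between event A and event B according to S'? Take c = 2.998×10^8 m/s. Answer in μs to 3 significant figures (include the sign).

γ = 1/√(1 − 0.922²) = 2.5827
Δt' = γ(Δt − vΔx/c²) = 2.5827 × (11.9 μs − 0.922×6890 m / (2.998×10^8 m/s))
= 2.5827 × (-9.2894 μs) = -24.0 μs

Δt' ≈ -24.0 μs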